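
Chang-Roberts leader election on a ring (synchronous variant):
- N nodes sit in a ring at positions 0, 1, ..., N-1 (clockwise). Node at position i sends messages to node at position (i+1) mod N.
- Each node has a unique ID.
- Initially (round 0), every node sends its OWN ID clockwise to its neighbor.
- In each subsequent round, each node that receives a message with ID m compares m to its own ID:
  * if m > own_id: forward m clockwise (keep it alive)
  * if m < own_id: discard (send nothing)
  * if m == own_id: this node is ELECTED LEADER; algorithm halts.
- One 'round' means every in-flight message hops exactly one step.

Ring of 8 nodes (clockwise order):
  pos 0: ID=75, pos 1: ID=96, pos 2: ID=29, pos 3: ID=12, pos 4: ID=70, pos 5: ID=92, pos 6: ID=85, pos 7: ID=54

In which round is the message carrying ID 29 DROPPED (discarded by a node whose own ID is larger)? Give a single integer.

Round 1: pos1(id96) recv 75: drop; pos2(id29) recv 96: fwd; pos3(id12) recv 29: fwd; pos4(id70) recv 12: drop; pos5(id92) recv 70: drop; pos6(id85) recv 92: fwd; pos7(id54) recv 85: fwd; pos0(id75) recv 54: drop
Round 2: pos3(id12) recv 96: fwd; pos4(id70) recv 29: drop; pos7(id54) recv 92: fwd; pos0(id75) recv 85: fwd
Round 3: pos4(id70) recv 96: fwd; pos0(id75) recv 92: fwd; pos1(id96) recv 85: drop
Round 4: pos5(id92) recv 96: fwd; pos1(id96) recv 92: drop
Round 5: pos6(id85) recv 96: fwd
Round 6: pos7(id54) recv 96: fwd
Round 7: pos0(id75) recv 96: fwd
Round 8: pos1(id96) recv 96: ELECTED
Message ID 29 originates at pos 2; dropped at pos 4 in round 2

Answer: 2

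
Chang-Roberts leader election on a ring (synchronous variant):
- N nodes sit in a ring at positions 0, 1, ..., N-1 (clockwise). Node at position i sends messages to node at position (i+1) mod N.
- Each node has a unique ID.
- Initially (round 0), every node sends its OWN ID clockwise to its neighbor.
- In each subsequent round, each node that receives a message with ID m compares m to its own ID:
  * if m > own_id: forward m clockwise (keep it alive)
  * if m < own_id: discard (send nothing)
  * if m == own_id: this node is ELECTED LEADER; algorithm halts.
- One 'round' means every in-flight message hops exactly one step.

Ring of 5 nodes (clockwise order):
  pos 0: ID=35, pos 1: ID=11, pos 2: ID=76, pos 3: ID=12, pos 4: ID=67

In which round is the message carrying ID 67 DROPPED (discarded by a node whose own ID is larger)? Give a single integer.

Round 1: pos1(id11) recv 35: fwd; pos2(id76) recv 11: drop; pos3(id12) recv 76: fwd; pos4(id67) recv 12: drop; pos0(id35) recv 67: fwd
Round 2: pos2(id76) recv 35: drop; pos4(id67) recv 76: fwd; pos1(id11) recv 67: fwd
Round 3: pos0(id35) recv 76: fwd; pos2(id76) recv 67: drop
Round 4: pos1(id11) recv 76: fwd
Round 5: pos2(id76) recv 76: ELECTED
Message ID 67 originates at pos 4; dropped at pos 2 in round 3

Answer: 3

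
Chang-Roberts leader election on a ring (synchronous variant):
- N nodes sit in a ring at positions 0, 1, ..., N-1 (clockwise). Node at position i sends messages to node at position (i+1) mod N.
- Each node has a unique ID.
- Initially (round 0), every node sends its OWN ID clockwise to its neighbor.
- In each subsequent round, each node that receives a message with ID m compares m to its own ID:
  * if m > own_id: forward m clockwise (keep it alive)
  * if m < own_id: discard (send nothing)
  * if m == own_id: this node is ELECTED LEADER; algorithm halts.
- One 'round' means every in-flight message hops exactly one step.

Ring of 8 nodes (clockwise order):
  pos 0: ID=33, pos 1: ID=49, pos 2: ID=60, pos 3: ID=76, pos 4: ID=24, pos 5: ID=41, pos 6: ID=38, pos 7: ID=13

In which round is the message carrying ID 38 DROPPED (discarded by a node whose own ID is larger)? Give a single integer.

Round 1: pos1(id49) recv 33: drop; pos2(id60) recv 49: drop; pos3(id76) recv 60: drop; pos4(id24) recv 76: fwd; pos5(id41) recv 24: drop; pos6(id38) recv 41: fwd; pos7(id13) recv 38: fwd; pos0(id33) recv 13: drop
Round 2: pos5(id41) recv 76: fwd; pos7(id13) recv 41: fwd; pos0(id33) recv 38: fwd
Round 3: pos6(id38) recv 76: fwd; pos0(id33) recv 41: fwd; pos1(id49) recv 38: drop
Round 4: pos7(id13) recv 76: fwd; pos1(id49) recv 41: drop
Round 5: pos0(id33) recv 76: fwd
Round 6: pos1(id49) recv 76: fwd
Round 7: pos2(id60) recv 76: fwd
Round 8: pos3(id76) recv 76: ELECTED
Message ID 38 originates at pos 6; dropped at pos 1 in round 3

Answer: 3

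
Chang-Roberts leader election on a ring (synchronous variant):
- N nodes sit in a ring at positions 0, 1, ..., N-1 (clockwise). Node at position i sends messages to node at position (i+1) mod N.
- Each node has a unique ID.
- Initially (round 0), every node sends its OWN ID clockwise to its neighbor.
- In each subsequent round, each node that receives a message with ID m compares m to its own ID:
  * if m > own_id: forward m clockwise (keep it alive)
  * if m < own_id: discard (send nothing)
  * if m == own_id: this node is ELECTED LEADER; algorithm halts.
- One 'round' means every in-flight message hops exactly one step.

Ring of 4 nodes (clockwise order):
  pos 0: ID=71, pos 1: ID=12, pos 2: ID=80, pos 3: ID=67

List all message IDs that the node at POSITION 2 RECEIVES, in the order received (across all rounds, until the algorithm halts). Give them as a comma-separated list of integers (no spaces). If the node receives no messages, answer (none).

Answer: 12,71,80

Derivation:
Round 1: pos1(id12) recv 71: fwd; pos2(id80) recv 12: drop; pos3(id67) recv 80: fwd; pos0(id71) recv 67: drop
Round 2: pos2(id80) recv 71: drop; pos0(id71) recv 80: fwd
Round 3: pos1(id12) recv 80: fwd
Round 4: pos2(id80) recv 80: ELECTED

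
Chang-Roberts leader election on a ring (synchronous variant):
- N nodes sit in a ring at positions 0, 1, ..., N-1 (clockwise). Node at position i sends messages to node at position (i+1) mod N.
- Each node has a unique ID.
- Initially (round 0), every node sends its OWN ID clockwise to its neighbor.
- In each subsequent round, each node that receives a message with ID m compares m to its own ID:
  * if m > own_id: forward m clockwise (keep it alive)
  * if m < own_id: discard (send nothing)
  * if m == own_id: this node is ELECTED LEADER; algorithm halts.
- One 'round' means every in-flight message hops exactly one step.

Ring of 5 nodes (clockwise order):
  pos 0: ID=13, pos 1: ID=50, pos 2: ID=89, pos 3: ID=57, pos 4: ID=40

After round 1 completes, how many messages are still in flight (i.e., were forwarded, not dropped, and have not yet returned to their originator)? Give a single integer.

Round 1: pos1(id50) recv 13: drop; pos2(id89) recv 50: drop; pos3(id57) recv 89: fwd; pos4(id40) recv 57: fwd; pos0(id13) recv 40: fwd
After round 1: 3 messages still in flight

Answer: 3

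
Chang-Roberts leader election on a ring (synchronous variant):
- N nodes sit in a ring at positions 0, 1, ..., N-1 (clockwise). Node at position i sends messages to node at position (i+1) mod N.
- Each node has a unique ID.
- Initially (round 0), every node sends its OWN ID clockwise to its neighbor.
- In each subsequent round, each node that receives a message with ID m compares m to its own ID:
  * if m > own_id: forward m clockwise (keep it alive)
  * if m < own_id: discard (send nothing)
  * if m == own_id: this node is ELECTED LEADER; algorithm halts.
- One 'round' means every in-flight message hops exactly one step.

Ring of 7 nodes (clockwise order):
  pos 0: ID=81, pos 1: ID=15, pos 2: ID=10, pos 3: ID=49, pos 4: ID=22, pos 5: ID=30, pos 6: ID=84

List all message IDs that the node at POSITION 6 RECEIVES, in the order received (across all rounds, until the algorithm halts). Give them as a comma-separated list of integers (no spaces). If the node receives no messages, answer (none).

Answer: 30,49,81,84

Derivation:
Round 1: pos1(id15) recv 81: fwd; pos2(id10) recv 15: fwd; pos3(id49) recv 10: drop; pos4(id22) recv 49: fwd; pos5(id30) recv 22: drop; pos6(id84) recv 30: drop; pos0(id81) recv 84: fwd
Round 2: pos2(id10) recv 81: fwd; pos3(id49) recv 15: drop; pos5(id30) recv 49: fwd; pos1(id15) recv 84: fwd
Round 3: pos3(id49) recv 81: fwd; pos6(id84) recv 49: drop; pos2(id10) recv 84: fwd
Round 4: pos4(id22) recv 81: fwd; pos3(id49) recv 84: fwd
Round 5: pos5(id30) recv 81: fwd; pos4(id22) recv 84: fwd
Round 6: pos6(id84) recv 81: drop; pos5(id30) recv 84: fwd
Round 7: pos6(id84) recv 84: ELECTED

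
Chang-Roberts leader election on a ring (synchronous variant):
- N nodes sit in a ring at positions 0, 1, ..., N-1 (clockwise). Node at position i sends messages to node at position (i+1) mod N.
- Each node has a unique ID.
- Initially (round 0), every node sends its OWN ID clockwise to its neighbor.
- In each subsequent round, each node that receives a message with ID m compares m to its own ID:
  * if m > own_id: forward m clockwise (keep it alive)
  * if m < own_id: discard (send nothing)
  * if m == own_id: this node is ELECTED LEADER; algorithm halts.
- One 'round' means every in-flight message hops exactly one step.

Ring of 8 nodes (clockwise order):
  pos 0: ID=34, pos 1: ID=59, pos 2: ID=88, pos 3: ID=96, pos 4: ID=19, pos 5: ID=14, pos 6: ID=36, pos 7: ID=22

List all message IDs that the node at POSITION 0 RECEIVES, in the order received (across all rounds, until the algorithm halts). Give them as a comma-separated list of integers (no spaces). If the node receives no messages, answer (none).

Answer: 22,36,96

Derivation:
Round 1: pos1(id59) recv 34: drop; pos2(id88) recv 59: drop; pos3(id96) recv 88: drop; pos4(id19) recv 96: fwd; pos5(id14) recv 19: fwd; pos6(id36) recv 14: drop; pos7(id22) recv 36: fwd; pos0(id34) recv 22: drop
Round 2: pos5(id14) recv 96: fwd; pos6(id36) recv 19: drop; pos0(id34) recv 36: fwd
Round 3: pos6(id36) recv 96: fwd; pos1(id59) recv 36: drop
Round 4: pos7(id22) recv 96: fwd
Round 5: pos0(id34) recv 96: fwd
Round 6: pos1(id59) recv 96: fwd
Round 7: pos2(id88) recv 96: fwd
Round 8: pos3(id96) recv 96: ELECTED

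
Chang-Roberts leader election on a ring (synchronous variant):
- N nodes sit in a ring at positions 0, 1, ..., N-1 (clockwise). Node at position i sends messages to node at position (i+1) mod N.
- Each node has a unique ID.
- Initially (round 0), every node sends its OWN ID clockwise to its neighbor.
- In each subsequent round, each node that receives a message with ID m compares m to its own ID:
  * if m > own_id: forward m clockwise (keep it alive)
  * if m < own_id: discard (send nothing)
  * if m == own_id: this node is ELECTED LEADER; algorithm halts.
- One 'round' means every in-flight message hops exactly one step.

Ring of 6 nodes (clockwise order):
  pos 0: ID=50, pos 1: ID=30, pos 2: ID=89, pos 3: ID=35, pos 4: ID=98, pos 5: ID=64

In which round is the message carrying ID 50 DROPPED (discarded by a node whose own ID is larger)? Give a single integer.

Round 1: pos1(id30) recv 50: fwd; pos2(id89) recv 30: drop; pos3(id35) recv 89: fwd; pos4(id98) recv 35: drop; pos5(id64) recv 98: fwd; pos0(id50) recv 64: fwd
Round 2: pos2(id89) recv 50: drop; pos4(id98) recv 89: drop; pos0(id50) recv 98: fwd; pos1(id30) recv 64: fwd
Round 3: pos1(id30) recv 98: fwd; pos2(id89) recv 64: drop
Round 4: pos2(id89) recv 98: fwd
Round 5: pos3(id35) recv 98: fwd
Round 6: pos4(id98) recv 98: ELECTED
Message ID 50 originates at pos 0; dropped at pos 2 in round 2

Answer: 2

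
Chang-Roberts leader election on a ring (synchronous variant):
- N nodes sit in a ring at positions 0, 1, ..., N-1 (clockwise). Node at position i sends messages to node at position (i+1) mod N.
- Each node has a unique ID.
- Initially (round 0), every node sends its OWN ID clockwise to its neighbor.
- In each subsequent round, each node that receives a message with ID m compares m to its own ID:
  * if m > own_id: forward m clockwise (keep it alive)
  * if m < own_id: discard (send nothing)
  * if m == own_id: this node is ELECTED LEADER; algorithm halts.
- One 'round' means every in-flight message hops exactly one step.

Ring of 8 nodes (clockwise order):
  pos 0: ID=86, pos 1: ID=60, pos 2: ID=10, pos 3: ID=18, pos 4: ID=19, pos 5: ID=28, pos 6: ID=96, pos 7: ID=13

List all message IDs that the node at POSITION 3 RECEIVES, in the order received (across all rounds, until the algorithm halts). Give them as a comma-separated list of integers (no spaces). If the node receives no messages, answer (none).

Round 1: pos1(id60) recv 86: fwd; pos2(id10) recv 60: fwd; pos3(id18) recv 10: drop; pos4(id19) recv 18: drop; pos5(id28) recv 19: drop; pos6(id96) recv 28: drop; pos7(id13) recv 96: fwd; pos0(id86) recv 13: drop
Round 2: pos2(id10) recv 86: fwd; pos3(id18) recv 60: fwd; pos0(id86) recv 96: fwd
Round 3: pos3(id18) recv 86: fwd; pos4(id19) recv 60: fwd; pos1(id60) recv 96: fwd
Round 4: pos4(id19) recv 86: fwd; pos5(id28) recv 60: fwd; pos2(id10) recv 96: fwd
Round 5: pos5(id28) recv 86: fwd; pos6(id96) recv 60: drop; pos3(id18) recv 96: fwd
Round 6: pos6(id96) recv 86: drop; pos4(id19) recv 96: fwd
Round 7: pos5(id28) recv 96: fwd
Round 8: pos6(id96) recv 96: ELECTED

Answer: 10,60,86,96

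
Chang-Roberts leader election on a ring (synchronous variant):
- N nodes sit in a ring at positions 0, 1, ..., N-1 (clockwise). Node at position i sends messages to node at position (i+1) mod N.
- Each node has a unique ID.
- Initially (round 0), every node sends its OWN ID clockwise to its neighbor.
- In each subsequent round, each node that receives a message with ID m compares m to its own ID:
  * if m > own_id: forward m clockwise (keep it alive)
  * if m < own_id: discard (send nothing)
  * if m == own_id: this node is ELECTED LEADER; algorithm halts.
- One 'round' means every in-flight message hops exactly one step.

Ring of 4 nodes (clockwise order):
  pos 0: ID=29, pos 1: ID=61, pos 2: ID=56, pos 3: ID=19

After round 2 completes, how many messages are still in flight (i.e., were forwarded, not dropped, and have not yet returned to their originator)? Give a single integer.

Answer: 2

Derivation:
Round 1: pos1(id61) recv 29: drop; pos2(id56) recv 61: fwd; pos3(id19) recv 56: fwd; pos0(id29) recv 19: drop
Round 2: pos3(id19) recv 61: fwd; pos0(id29) recv 56: fwd
After round 2: 2 messages still in flight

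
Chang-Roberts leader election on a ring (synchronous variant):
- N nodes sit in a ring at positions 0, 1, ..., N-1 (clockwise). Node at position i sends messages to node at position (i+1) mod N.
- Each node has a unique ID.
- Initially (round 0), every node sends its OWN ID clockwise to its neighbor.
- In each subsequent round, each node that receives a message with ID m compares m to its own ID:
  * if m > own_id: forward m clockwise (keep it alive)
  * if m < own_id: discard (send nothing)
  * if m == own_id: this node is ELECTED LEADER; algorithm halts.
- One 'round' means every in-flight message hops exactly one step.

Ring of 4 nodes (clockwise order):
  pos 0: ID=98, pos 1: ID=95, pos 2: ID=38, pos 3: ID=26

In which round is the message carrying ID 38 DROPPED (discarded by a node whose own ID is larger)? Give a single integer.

Answer: 2

Derivation:
Round 1: pos1(id95) recv 98: fwd; pos2(id38) recv 95: fwd; pos3(id26) recv 38: fwd; pos0(id98) recv 26: drop
Round 2: pos2(id38) recv 98: fwd; pos3(id26) recv 95: fwd; pos0(id98) recv 38: drop
Round 3: pos3(id26) recv 98: fwd; pos0(id98) recv 95: drop
Round 4: pos0(id98) recv 98: ELECTED
Message ID 38 originates at pos 2; dropped at pos 0 in round 2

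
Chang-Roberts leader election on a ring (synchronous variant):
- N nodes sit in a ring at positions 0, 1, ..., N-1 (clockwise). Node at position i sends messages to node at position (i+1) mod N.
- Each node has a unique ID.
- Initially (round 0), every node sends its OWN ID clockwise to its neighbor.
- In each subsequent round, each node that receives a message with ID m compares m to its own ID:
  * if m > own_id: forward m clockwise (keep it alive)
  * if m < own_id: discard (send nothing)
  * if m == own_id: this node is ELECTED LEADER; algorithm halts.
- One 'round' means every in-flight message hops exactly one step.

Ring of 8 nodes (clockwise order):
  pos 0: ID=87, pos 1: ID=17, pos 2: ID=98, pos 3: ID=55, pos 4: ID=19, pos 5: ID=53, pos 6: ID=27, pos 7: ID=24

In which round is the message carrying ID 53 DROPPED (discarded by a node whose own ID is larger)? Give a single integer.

Round 1: pos1(id17) recv 87: fwd; pos2(id98) recv 17: drop; pos3(id55) recv 98: fwd; pos4(id19) recv 55: fwd; pos5(id53) recv 19: drop; pos6(id27) recv 53: fwd; pos7(id24) recv 27: fwd; pos0(id87) recv 24: drop
Round 2: pos2(id98) recv 87: drop; pos4(id19) recv 98: fwd; pos5(id53) recv 55: fwd; pos7(id24) recv 53: fwd; pos0(id87) recv 27: drop
Round 3: pos5(id53) recv 98: fwd; pos6(id27) recv 55: fwd; pos0(id87) recv 53: drop
Round 4: pos6(id27) recv 98: fwd; pos7(id24) recv 55: fwd
Round 5: pos7(id24) recv 98: fwd; pos0(id87) recv 55: drop
Round 6: pos0(id87) recv 98: fwd
Round 7: pos1(id17) recv 98: fwd
Round 8: pos2(id98) recv 98: ELECTED
Message ID 53 originates at pos 5; dropped at pos 0 in round 3

Answer: 3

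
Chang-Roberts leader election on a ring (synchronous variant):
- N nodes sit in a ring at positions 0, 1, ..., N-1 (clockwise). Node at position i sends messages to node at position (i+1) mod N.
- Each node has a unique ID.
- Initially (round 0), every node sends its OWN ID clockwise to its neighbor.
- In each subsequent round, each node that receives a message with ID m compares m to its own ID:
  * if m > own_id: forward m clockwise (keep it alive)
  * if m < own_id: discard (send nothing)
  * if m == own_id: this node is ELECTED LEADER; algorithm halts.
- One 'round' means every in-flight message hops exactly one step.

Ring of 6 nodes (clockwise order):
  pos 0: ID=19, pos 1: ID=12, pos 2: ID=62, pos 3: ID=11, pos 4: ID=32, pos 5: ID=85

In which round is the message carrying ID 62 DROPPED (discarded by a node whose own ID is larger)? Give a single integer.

Round 1: pos1(id12) recv 19: fwd; pos2(id62) recv 12: drop; pos3(id11) recv 62: fwd; pos4(id32) recv 11: drop; pos5(id85) recv 32: drop; pos0(id19) recv 85: fwd
Round 2: pos2(id62) recv 19: drop; pos4(id32) recv 62: fwd; pos1(id12) recv 85: fwd
Round 3: pos5(id85) recv 62: drop; pos2(id62) recv 85: fwd
Round 4: pos3(id11) recv 85: fwd
Round 5: pos4(id32) recv 85: fwd
Round 6: pos5(id85) recv 85: ELECTED
Message ID 62 originates at pos 2; dropped at pos 5 in round 3

Answer: 3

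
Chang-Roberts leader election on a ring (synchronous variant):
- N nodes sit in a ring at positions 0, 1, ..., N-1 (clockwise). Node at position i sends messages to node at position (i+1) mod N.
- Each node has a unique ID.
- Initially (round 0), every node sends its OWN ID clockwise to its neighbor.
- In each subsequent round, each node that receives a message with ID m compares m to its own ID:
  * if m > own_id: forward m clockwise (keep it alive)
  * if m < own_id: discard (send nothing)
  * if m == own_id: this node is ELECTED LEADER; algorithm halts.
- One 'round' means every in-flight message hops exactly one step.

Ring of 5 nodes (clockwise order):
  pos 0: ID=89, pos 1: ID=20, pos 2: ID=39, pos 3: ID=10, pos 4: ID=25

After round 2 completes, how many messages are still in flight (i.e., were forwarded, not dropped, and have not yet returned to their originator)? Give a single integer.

Answer: 2

Derivation:
Round 1: pos1(id20) recv 89: fwd; pos2(id39) recv 20: drop; pos3(id10) recv 39: fwd; pos4(id25) recv 10: drop; pos0(id89) recv 25: drop
Round 2: pos2(id39) recv 89: fwd; pos4(id25) recv 39: fwd
After round 2: 2 messages still in flight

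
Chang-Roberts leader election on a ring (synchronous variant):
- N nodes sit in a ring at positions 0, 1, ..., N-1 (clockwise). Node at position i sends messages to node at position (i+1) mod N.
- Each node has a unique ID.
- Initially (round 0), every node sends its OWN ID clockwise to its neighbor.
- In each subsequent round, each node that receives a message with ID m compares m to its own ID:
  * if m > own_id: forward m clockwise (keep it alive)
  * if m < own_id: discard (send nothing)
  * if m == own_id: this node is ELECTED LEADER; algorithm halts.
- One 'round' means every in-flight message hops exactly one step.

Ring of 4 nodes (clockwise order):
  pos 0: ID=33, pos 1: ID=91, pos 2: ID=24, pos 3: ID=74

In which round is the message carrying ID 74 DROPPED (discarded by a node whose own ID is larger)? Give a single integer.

Answer: 2

Derivation:
Round 1: pos1(id91) recv 33: drop; pos2(id24) recv 91: fwd; pos3(id74) recv 24: drop; pos0(id33) recv 74: fwd
Round 2: pos3(id74) recv 91: fwd; pos1(id91) recv 74: drop
Round 3: pos0(id33) recv 91: fwd
Round 4: pos1(id91) recv 91: ELECTED
Message ID 74 originates at pos 3; dropped at pos 1 in round 2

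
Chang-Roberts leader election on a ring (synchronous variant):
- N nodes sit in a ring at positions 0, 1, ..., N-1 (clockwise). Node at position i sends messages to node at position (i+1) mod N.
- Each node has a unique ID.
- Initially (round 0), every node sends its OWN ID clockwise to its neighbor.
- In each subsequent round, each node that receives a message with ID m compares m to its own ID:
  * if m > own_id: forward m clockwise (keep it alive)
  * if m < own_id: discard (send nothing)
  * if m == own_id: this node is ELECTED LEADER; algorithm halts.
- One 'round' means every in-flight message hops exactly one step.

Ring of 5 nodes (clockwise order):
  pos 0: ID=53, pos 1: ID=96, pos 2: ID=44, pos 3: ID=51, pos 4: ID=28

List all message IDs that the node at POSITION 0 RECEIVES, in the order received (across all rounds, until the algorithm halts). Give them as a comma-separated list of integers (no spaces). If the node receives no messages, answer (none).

Answer: 28,51,96

Derivation:
Round 1: pos1(id96) recv 53: drop; pos2(id44) recv 96: fwd; pos3(id51) recv 44: drop; pos4(id28) recv 51: fwd; pos0(id53) recv 28: drop
Round 2: pos3(id51) recv 96: fwd; pos0(id53) recv 51: drop
Round 3: pos4(id28) recv 96: fwd
Round 4: pos0(id53) recv 96: fwd
Round 5: pos1(id96) recv 96: ELECTED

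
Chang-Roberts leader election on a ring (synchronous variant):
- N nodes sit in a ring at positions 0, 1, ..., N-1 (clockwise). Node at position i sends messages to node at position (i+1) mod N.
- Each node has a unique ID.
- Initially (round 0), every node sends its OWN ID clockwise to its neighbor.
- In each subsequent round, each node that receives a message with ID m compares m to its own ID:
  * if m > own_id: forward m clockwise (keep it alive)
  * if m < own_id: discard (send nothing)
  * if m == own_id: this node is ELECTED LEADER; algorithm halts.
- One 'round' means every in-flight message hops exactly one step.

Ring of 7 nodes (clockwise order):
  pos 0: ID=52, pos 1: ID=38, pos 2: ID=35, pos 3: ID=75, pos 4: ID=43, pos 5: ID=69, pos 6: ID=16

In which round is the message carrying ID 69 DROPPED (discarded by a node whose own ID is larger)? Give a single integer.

Answer: 5

Derivation:
Round 1: pos1(id38) recv 52: fwd; pos2(id35) recv 38: fwd; pos3(id75) recv 35: drop; pos4(id43) recv 75: fwd; pos5(id69) recv 43: drop; pos6(id16) recv 69: fwd; pos0(id52) recv 16: drop
Round 2: pos2(id35) recv 52: fwd; pos3(id75) recv 38: drop; pos5(id69) recv 75: fwd; pos0(id52) recv 69: fwd
Round 3: pos3(id75) recv 52: drop; pos6(id16) recv 75: fwd; pos1(id38) recv 69: fwd
Round 4: pos0(id52) recv 75: fwd; pos2(id35) recv 69: fwd
Round 5: pos1(id38) recv 75: fwd; pos3(id75) recv 69: drop
Round 6: pos2(id35) recv 75: fwd
Round 7: pos3(id75) recv 75: ELECTED
Message ID 69 originates at pos 5; dropped at pos 3 in round 5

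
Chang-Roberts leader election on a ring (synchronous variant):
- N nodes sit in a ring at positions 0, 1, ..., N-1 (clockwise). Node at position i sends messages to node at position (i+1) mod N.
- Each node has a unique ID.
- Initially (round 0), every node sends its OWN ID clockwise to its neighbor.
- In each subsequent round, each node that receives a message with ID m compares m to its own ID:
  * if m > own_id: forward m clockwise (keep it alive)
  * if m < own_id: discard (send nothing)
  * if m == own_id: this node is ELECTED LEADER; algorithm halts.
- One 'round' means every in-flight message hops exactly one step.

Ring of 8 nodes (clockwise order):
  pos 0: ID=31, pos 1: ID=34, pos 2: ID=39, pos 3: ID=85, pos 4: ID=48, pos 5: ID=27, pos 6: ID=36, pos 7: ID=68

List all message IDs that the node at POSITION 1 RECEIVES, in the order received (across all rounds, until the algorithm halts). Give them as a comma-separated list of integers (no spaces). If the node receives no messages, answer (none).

Answer: 31,68,85

Derivation:
Round 1: pos1(id34) recv 31: drop; pos2(id39) recv 34: drop; pos3(id85) recv 39: drop; pos4(id48) recv 85: fwd; pos5(id27) recv 48: fwd; pos6(id36) recv 27: drop; pos7(id68) recv 36: drop; pos0(id31) recv 68: fwd
Round 2: pos5(id27) recv 85: fwd; pos6(id36) recv 48: fwd; pos1(id34) recv 68: fwd
Round 3: pos6(id36) recv 85: fwd; pos7(id68) recv 48: drop; pos2(id39) recv 68: fwd
Round 4: pos7(id68) recv 85: fwd; pos3(id85) recv 68: drop
Round 5: pos0(id31) recv 85: fwd
Round 6: pos1(id34) recv 85: fwd
Round 7: pos2(id39) recv 85: fwd
Round 8: pos3(id85) recv 85: ELECTED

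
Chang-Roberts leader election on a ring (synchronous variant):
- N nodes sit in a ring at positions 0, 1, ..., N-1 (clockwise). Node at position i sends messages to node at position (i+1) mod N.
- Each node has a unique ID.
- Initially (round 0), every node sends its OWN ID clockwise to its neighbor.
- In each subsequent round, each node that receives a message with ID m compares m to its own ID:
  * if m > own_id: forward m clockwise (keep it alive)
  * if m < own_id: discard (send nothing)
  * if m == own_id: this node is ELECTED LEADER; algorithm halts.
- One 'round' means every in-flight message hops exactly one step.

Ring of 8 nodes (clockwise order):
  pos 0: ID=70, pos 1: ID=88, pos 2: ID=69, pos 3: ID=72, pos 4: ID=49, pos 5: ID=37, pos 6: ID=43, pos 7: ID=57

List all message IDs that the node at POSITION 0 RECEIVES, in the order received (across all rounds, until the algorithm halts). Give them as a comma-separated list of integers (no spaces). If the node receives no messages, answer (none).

Round 1: pos1(id88) recv 70: drop; pos2(id69) recv 88: fwd; pos3(id72) recv 69: drop; pos4(id49) recv 72: fwd; pos5(id37) recv 49: fwd; pos6(id43) recv 37: drop; pos7(id57) recv 43: drop; pos0(id70) recv 57: drop
Round 2: pos3(id72) recv 88: fwd; pos5(id37) recv 72: fwd; pos6(id43) recv 49: fwd
Round 3: pos4(id49) recv 88: fwd; pos6(id43) recv 72: fwd; pos7(id57) recv 49: drop
Round 4: pos5(id37) recv 88: fwd; pos7(id57) recv 72: fwd
Round 5: pos6(id43) recv 88: fwd; pos0(id70) recv 72: fwd
Round 6: pos7(id57) recv 88: fwd; pos1(id88) recv 72: drop
Round 7: pos0(id70) recv 88: fwd
Round 8: pos1(id88) recv 88: ELECTED

Answer: 57,72,88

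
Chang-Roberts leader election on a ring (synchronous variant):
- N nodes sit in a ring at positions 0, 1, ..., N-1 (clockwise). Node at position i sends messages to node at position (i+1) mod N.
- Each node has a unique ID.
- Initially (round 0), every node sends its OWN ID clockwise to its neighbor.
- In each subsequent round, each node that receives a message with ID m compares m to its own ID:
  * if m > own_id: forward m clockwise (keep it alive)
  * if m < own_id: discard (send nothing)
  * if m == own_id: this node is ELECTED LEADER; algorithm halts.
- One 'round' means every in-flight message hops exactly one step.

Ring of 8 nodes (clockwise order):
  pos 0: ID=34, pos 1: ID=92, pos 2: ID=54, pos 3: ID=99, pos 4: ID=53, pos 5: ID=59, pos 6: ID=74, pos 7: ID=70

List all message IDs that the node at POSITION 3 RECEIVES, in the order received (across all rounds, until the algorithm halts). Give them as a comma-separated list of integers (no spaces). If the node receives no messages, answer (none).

Answer: 54,92,99

Derivation:
Round 1: pos1(id92) recv 34: drop; pos2(id54) recv 92: fwd; pos3(id99) recv 54: drop; pos4(id53) recv 99: fwd; pos5(id59) recv 53: drop; pos6(id74) recv 59: drop; pos7(id70) recv 74: fwd; pos0(id34) recv 70: fwd
Round 2: pos3(id99) recv 92: drop; pos5(id59) recv 99: fwd; pos0(id34) recv 74: fwd; pos1(id92) recv 70: drop
Round 3: pos6(id74) recv 99: fwd; pos1(id92) recv 74: drop
Round 4: pos7(id70) recv 99: fwd
Round 5: pos0(id34) recv 99: fwd
Round 6: pos1(id92) recv 99: fwd
Round 7: pos2(id54) recv 99: fwd
Round 8: pos3(id99) recv 99: ELECTED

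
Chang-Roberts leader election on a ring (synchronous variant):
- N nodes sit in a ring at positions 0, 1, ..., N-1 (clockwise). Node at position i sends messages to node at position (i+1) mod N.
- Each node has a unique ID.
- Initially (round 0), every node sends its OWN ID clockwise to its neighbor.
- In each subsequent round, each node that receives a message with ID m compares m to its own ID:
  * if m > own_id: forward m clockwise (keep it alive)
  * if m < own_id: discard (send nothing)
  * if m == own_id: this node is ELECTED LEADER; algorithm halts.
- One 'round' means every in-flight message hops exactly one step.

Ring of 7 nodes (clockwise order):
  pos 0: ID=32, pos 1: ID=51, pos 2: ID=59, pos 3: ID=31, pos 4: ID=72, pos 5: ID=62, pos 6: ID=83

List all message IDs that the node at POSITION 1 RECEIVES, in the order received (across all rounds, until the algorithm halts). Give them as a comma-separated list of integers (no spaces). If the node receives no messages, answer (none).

Answer: 32,83

Derivation:
Round 1: pos1(id51) recv 32: drop; pos2(id59) recv 51: drop; pos3(id31) recv 59: fwd; pos4(id72) recv 31: drop; pos5(id62) recv 72: fwd; pos6(id83) recv 62: drop; pos0(id32) recv 83: fwd
Round 2: pos4(id72) recv 59: drop; pos6(id83) recv 72: drop; pos1(id51) recv 83: fwd
Round 3: pos2(id59) recv 83: fwd
Round 4: pos3(id31) recv 83: fwd
Round 5: pos4(id72) recv 83: fwd
Round 6: pos5(id62) recv 83: fwd
Round 7: pos6(id83) recv 83: ELECTED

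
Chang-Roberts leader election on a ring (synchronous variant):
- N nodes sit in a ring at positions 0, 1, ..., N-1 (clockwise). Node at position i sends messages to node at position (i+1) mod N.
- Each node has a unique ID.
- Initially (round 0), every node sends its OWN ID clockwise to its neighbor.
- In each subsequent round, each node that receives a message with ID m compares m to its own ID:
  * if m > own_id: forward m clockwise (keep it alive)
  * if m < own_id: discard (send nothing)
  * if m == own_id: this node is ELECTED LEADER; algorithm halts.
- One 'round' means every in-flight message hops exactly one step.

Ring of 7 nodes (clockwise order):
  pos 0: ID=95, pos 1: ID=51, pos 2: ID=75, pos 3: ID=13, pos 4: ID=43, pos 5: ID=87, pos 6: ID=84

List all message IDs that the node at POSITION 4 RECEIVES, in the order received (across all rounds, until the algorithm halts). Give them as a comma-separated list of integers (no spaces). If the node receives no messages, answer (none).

Round 1: pos1(id51) recv 95: fwd; pos2(id75) recv 51: drop; pos3(id13) recv 75: fwd; pos4(id43) recv 13: drop; pos5(id87) recv 43: drop; pos6(id84) recv 87: fwd; pos0(id95) recv 84: drop
Round 2: pos2(id75) recv 95: fwd; pos4(id43) recv 75: fwd; pos0(id95) recv 87: drop
Round 3: pos3(id13) recv 95: fwd; pos5(id87) recv 75: drop
Round 4: pos4(id43) recv 95: fwd
Round 5: pos5(id87) recv 95: fwd
Round 6: pos6(id84) recv 95: fwd
Round 7: pos0(id95) recv 95: ELECTED

Answer: 13,75,95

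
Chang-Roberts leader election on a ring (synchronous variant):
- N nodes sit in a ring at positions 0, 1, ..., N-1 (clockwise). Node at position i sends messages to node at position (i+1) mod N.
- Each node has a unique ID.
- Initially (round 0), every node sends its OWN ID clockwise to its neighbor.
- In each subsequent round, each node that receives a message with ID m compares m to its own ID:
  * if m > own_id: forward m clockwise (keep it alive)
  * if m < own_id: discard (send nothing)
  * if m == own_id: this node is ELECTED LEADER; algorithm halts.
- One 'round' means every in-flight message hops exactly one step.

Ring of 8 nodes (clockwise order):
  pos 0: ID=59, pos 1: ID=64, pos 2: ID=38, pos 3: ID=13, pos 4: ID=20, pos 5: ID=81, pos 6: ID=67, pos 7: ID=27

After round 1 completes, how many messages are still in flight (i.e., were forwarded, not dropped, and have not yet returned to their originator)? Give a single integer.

Answer: 4

Derivation:
Round 1: pos1(id64) recv 59: drop; pos2(id38) recv 64: fwd; pos3(id13) recv 38: fwd; pos4(id20) recv 13: drop; pos5(id81) recv 20: drop; pos6(id67) recv 81: fwd; pos7(id27) recv 67: fwd; pos0(id59) recv 27: drop
After round 1: 4 messages still in flight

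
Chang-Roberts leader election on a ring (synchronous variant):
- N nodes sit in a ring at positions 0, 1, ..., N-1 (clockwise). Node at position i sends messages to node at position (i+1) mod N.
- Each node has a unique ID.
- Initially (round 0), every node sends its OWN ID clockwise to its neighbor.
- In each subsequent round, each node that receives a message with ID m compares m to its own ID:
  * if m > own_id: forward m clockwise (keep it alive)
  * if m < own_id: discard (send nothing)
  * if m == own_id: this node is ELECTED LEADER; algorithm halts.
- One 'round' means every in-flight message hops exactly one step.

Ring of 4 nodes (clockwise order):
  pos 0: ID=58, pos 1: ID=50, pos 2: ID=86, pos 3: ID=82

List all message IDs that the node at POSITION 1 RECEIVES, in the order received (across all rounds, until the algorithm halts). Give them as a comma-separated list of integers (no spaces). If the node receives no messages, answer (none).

Round 1: pos1(id50) recv 58: fwd; pos2(id86) recv 50: drop; pos3(id82) recv 86: fwd; pos0(id58) recv 82: fwd
Round 2: pos2(id86) recv 58: drop; pos0(id58) recv 86: fwd; pos1(id50) recv 82: fwd
Round 3: pos1(id50) recv 86: fwd; pos2(id86) recv 82: drop
Round 4: pos2(id86) recv 86: ELECTED

Answer: 58,82,86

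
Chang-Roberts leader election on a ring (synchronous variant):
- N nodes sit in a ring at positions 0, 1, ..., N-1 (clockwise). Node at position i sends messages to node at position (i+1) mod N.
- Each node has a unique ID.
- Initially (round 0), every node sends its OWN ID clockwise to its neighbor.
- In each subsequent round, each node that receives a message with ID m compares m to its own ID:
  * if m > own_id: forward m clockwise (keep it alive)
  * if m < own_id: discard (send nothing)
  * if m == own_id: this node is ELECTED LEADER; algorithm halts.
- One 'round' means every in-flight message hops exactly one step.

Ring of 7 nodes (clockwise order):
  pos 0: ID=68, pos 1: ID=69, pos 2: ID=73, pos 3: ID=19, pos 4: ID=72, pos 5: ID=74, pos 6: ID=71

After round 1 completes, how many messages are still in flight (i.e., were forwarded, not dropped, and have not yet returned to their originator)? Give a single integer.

Answer: 3

Derivation:
Round 1: pos1(id69) recv 68: drop; pos2(id73) recv 69: drop; pos3(id19) recv 73: fwd; pos4(id72) recv 19: drop; pos5(id74) recv 72: drop; pos6(id71) recv 74: fwd; pos0(id68) recv 71: fwd
After round 1: 3 messages still in flight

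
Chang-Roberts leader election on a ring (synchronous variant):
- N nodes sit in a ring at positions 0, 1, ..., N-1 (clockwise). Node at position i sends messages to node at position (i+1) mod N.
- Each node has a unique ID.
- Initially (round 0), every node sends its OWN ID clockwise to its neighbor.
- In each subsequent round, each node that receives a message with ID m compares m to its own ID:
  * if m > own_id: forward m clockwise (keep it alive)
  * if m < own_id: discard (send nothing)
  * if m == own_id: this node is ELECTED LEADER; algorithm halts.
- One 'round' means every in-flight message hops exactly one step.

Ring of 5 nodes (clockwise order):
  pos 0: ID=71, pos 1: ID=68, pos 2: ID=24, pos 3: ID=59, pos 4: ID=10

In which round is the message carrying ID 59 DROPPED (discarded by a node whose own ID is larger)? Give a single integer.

Round 1: pos1(id68) recv 71: fwd; pos2(id24) recv 68: fwd; pos3(id59) recv 24: drop; pos4(id10) recv 59: fwd; pos0(id71) recv 10: drop
Round 2: pos2(id24) recv 71: fwd; pos3(id59) recv 68: fwd; pos0(id71) recv 59: drop
Round 3: pos3(id59) recv 71: fwd; pos4(id10) recv 68: fwd
Round 4: pos4(id10) recv 71: fwd; pos0(id71) recv 68: drop
Round 5: pos0(id71) recv 71: ELECTED
Message ID 59 originates at pos 3; dropped at pos 0 in round 2

Answer: 2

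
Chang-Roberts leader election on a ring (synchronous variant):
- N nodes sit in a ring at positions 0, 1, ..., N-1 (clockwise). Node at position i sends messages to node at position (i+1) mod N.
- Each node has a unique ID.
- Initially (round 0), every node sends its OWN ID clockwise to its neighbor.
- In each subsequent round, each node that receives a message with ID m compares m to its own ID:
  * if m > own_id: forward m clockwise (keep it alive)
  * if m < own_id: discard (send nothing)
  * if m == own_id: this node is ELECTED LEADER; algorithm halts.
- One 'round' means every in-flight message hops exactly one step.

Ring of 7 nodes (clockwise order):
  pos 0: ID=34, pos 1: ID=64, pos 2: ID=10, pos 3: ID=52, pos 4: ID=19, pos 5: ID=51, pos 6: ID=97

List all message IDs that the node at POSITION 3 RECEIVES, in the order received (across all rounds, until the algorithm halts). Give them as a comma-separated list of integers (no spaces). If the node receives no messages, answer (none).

Round 1: pos1(id64) recv 34: drop; pos2(id10) recv 64: fwd; pos3(id52) recv 10: drop; pos4(id19) recv 52: fwd; pos5(id51) recv 19: drop; pos6(id97) recv 51: drop; pos0(id34) recv 97: fwd
Round 2: pos3(id52) recv 64: fwd; pos5(id51) recv 52: fwd; pos1(id64) recv 97: fwd
Round 3: pos4(id19) recv 64: fwd; pos6(id97) recv 52: drop; pos2(id10) recv 97: fwd
Round 4: pos5(id51) recv 64: fwd; pos3(id52) recv 97: fwd
Round 5: pos6(id97) recv 64: drop; pos4(id19) recv 97: fwd
Round 6: pos5(id51) recv 97: fwd
Round 7: pos6(id97) recv 97: ELECTED

Answer: 10,64,97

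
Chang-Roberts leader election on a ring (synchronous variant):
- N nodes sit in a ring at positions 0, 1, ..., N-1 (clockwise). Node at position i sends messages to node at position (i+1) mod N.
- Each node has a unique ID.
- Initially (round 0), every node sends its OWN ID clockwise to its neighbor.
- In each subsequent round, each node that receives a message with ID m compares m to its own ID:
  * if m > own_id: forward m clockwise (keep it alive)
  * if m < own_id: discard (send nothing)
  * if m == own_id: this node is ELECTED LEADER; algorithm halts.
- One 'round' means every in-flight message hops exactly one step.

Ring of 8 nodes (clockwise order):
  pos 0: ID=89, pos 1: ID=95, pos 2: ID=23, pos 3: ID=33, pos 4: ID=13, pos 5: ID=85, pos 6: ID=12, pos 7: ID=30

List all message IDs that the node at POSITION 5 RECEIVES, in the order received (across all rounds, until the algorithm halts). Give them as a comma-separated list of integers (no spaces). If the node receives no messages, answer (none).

Answer: 13,33,95

Derivation:
Round 1: pos1(id95) recv 89: drop; pos2(id23) recv 95: fwd; pos3(id33) recv 23: drop; pos4(id13) recv 33: fwd; pos5(id85) recv 13: drop; pos6(id12) recv 85: fwd; pos7(id30) recv 12: drop; pos0(id89) recv 30: drop
Round 2: pos3(id33) recv 95: fwd; pos5(id85) recv 33: drop; pos7(id30) recv 85: fwd
Round 3: pos4(id13) recv 95: fwd; pos0(id89) recv 85: drop
Round 4: pos5(id85) recv 95: fwd
Round 5: pos6(id12) recv 95: fwd
Round 6: pos7(id30) recv 95: fwd
Round 7: pos0(id89) recv 95: fwd
Round 8: pos1(id95) recv 95: ELECTED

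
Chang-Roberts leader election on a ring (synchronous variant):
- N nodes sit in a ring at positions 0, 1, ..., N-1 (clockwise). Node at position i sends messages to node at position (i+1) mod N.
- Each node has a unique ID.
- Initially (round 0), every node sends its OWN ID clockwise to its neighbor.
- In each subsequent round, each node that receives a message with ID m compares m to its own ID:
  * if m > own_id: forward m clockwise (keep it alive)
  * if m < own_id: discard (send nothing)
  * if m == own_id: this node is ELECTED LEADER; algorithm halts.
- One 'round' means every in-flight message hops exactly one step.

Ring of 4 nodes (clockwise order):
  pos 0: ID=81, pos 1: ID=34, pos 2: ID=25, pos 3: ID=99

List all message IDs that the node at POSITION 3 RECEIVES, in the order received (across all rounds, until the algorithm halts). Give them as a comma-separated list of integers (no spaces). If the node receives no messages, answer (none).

Round 1: pos1(id34) recv 81: fwd; pos2(id25) recv 34: fwd; pos3(id99) recv 25: drop; pos0(id81) recv 99: fwd
Round 2: pos2(id25) recv 81: fwd; pos3(id99) recv 34: drop; pos1(id34) recv 99: fwd
Round 3: pos3(id99) recv 81: drop; pos2(id25) recv 99: fwd
Round 4: pos3(id99) recv 99: ELECTED

Answer: 25,34,81,99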